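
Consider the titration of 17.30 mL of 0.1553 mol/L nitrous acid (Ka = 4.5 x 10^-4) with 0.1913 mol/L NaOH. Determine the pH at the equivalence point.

n(HNO2) = 0.1553 x 0.01730 = 0.002687 mol; V(NaOH) at equivalence = 0.002687/0.1913 = 0.01404 L.
At equivalence all the acid is converted to NO2-; total volume = 0.01730 + 0.01404 = 0.03134 L, so [NO2-] = 0.002687/0.03134 = 0.08572 M.
Kb = Kw/Ka = 1.0e-14 / 4.5 x 10^-4 = 2.22e-11.
[OH^-] = sqrt(Kb x [NO2-]) = sqrt(2.22e-11 x 0.08572) = 1.38e-6 M.
pOH = 5.86, so pH = 14.00 - 5.86 = 8.14.

8.14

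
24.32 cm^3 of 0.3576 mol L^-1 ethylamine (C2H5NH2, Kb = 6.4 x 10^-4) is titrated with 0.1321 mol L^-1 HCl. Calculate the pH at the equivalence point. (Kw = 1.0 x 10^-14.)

n(C2H5NH2) = 0.3576 x 0.02432 = 0.008697 mol; V(HCl) at equivalence = 0.008697/0.1321 = 0.06584 L.
At equivalence the base is fully converted to C2H5NH3+; total volume = 0.09016 L, so [C2H5NH3+] = 0.008697/0.09016 = 0.09647 M.
Ka(C2H5NH3+) = Kw/Kb = 1.0e-14 / 6.4 x 10^-4 = 1.56e-11.
[H^+] = sqrt(Ka x [C2H5NH3+]) = sqrt(1.56e-11 x 0.09647) = 1.23e-6 M.
pH = -log(1.23e-6) = 5.91.

5.91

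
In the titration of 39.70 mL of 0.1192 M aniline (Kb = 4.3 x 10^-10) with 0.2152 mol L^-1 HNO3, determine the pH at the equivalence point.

2.87

n(C6H5NH2) = 0.1192 x 0.03970 = 0.004732 mol; V(HNO3) at equivalence = 0.004732/0.2152 = 0.02199 L.
At equivalence the base is fully converted to C6H5NH3+; total volume = 0.06169 L, so [C6H5NH3+] = 0.004732/0.06169 = 0.07671 M.
Ka(C6H5NH3+) = Kw/Kb = 1.0e-14 / 4.3 x 10^-10 = 2.33e-5.
[H^+] = sqrt(Ka x [C6H5NH3+]) = sqrt(2.33e-5 x 0.07671) = 0.00134 M.
pH = -log(0.00134) = 2.87.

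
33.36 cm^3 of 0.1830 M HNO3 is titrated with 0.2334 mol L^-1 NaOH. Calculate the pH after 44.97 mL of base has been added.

12.75

n(acid) = 0.1830 x 0.03336 = 0.006105 mol; n(NaOH) added = 0.2334 x 0.04497 = 0.01050 mol.
Base is in excess by 0.01050 - 0.006105 = 0.004391 mol in a total volume of 0.07833 L.
[OH^-] = 0.004391/0.07833 = 0.05606 M, so pOH = 1.25 and pH = 14.00 - 1.25 = 12.75.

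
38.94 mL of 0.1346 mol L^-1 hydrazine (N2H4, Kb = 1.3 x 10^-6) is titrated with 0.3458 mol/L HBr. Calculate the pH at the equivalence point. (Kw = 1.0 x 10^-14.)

4.56

n(N2H4) = 0.1346 x 0.03894 = 0.005241 mol; V(HBr) at equivalence = 0.005241/0.3458 = 0.01516 L.
At equivalence the base is fully converted to N2H5+; total volume = 0.05410 L, so [N2H5+] = 0.005241/0.05410 = 0.09689 M.
Ka(N2H5+) = Kw/Kb = 1.0e-14 / 1.3 x 10^-6 = 7.69e-9.
[H^+] = sqrt(Ka x [N2H5+]) = sqrt(7.69e-9 x 0.09689) = 2.73e-5 M.
pH = -log(2.73e-5) = 4.56.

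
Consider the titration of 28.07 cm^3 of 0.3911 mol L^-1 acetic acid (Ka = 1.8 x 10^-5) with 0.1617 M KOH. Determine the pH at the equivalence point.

n(CH3COOH) = 0.3911 x 0.02807 = 0.01098 mol; V(KOH) at equivalence = 0.01098/0.1617 = 0.06789 L.
At equivalence all the acid is converted to CH3COO-; total volume = 0.02807 + 0.06789 = 0.09596 L, so [CH3COO-] = 0.01098/0.09596 = 0.1144 M.
Kb = Kw/Ka = 1.0e-14 / 1.8 x 10^-5 = 5.56e-10.
[OH^-] = sqrt(Kb x [CH3COO-]) = sqrt(5.56e-10 x 0.1144) = 7.97e-6 M.
pOH = 5.10, so pH = 14.00 - 5.10 = 8.90.

8.90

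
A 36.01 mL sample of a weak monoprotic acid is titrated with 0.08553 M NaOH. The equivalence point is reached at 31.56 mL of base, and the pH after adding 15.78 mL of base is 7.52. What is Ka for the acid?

3.0 x 10^-8

15.78 mL is half of the equivalence volume, so this is the half-equivalence point where [HA] = [A^-].
At half-equivalence pH = pKa, so pKa = 7.52.
Ka = 10^(-7.52) = 3.0 x 10^-8.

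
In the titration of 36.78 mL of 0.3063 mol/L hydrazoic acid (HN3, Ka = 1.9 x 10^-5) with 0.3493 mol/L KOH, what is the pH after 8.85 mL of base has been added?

4.30

Initial n(HN3) = 0.3063 x 0.03678 = 0.01127 mol.
n(KOH) added = 0.3493 x 0.008850 = 0.003091 mol, converting that many moles of HN3 to N3-.
Remaining n(HN3) = 0.008174 mol; n(N3-) = 0.003091 mol.
By Henderson-Hasselbalch, pH = pKa + log([A^-]/[HA]) = 4.72 + log(0.003091/0.008174) = 4.72 + (-0.42) = 4.30.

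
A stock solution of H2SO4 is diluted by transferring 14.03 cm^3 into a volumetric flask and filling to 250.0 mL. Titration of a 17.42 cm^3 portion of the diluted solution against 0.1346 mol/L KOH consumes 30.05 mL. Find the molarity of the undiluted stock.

2.07 M

n(KOH) = 0.1346 x 0.03005 = 0.004045 mol.
n(H2SO4) in the aliquot = 0.004045 x 1/2 = 0.002022 mol.
[diluted H2SO4] = 0.002022 / 0.01742 = 0.1161 M.
Dilution factor = 250.0/14.03 = 17.82, so [stock] = 0.1161 x 17.82 = 2.07 M.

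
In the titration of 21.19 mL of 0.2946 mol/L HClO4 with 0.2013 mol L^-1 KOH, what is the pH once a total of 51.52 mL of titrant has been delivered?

12.75

n(acid) = 0.2946 x 0.02119 = 0.006243 mol; n(KOH) added = 0.2013 x 0.05152 = 0.01037 mol.
Base is in excess by 0.01037 - 0.006243 = 0.004128 mol in a total volume of 0.07271 L.
[OH^-] = 0.004128/0.07271 = 0.05678 M, so pOH = 1.25 and pH = 14.00 - 1.25 = 12.75.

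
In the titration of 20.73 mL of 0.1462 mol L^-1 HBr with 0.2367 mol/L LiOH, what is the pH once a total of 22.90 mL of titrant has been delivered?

n(acid) = 0.1462 x 0.02073 = 0.003031 mol; n(LiOH) added = 0.2367 x 0.02290 = 0.005420 mol.
Base is in excess by 0.005420 - 0.003031 = 0.002390 mol in a total volume of 0.04363 L.
[OH^-] = 0.002390/0.04363 = 0.05477 M, so pOH = 1.26 and pH = 14.00 - 1.26 = 12.74.

12.74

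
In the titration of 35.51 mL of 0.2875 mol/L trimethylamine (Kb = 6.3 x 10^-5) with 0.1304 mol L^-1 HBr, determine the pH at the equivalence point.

n((CH3)3N) = 0.2875 x 0.03551 = 0.01021 mol; V(HBr) at equivalence = 0.01021/0.1304 = 0.07829 L.
At equivalence the base is fully converted to (CH3)3NH+; total volume = 0.1138 L, so [(CH3)3NH+] = 0.01021/0.1138 = 0.08971 M.
Ka((CH3)3NH+) = Kw/Kb = 1.0e-14 / 6.3 x 10^-5 = 1.59e-10.
[H^+] = sqrt(Ka x [(CH3)3NH+]) = sqrt(1.59e-10 x 0.08971) = 3.77e-6 M.
pH = -log(3.77e-6) = 5.42.

5.42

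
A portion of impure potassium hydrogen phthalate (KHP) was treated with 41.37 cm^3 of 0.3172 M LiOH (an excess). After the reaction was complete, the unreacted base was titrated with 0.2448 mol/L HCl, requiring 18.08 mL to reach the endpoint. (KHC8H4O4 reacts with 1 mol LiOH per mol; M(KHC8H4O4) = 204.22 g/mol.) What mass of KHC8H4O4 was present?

1.78 g

Total n(LiOH) added = 0.3172 x 0.04137 = 0.01312 mol.
n(HCl) used = 0.2448 x 0.01808 = 0.004426 mol, which equals the excess n(LiOH).
So n(LiOH) consumed by the sample = 0.01312 - 0.004426 = 0.008697 mol.
n(KHC8H4O4) = 0.008697 / 1 = 0.008697 mol.
mass = 0.008697 mol x 204.22 g/mol = 1.78 g.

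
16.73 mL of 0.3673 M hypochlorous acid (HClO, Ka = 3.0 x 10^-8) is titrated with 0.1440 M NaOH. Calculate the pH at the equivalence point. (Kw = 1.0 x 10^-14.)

10.27

n(HClO) = 0.3673 x 0.01673 = 0.006145 mol; V(NaOH) at equivalence = 0.006145/0.1440 = 0.04267 L.
At equivalence all the acid is converted to ClO-; total volume = 0.01673 + 0.04267 = 0.05940 L, so [ClO-] = 0.006145/0.05940 = 0.1034 M.
Kb = Kw/Ka = 1.0e-14 / 3.0 x 10^-8 = 3.33e-7.
[OH^-] = sqrt(Kb x [ClO-]) = sqrt(3.33e-7 x 0.1034) = 0.000186 M.
pOH = 3.73, so pH = 14.00 - 3.73 = 10.27.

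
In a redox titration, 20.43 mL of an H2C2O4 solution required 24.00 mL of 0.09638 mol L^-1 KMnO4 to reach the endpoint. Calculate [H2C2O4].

0.283 M

n(KMnO4) = 0.09638 x 0.02400 = 0.002313 mol.
From the balanced equation, 2 mol KMnO4 reacts with 5 mol H2C2O4, so n(H2C2O4) = 0.002313 x 5/2 = 0.005783 mol.
[H2C2O4] = 0.005783 / 0.02043 L = 0.283 M.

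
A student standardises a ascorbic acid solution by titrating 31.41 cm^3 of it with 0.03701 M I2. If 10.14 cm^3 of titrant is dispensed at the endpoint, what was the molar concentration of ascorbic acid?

0.0119 M

n(I2) = 0.03701 x 0.01014 = 0.0003753 mol.
From the balanced equation, 1 mol I2 reacts with 1 mol ascorbic acid, so n(ascorbic acid) = 0.0003753 x 1/1 = 0.0003753 mol.
[ascorbic acid] = 0.0003753 / 0.03141 L = 0.0119 M.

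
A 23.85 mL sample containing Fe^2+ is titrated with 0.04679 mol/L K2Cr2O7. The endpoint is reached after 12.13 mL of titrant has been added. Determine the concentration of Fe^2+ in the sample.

0.143 M

n(K2Cr2O7) = 0.04679 x 0.01213 = 0.0005676 mol.
From the balanced equation, 1 mol K2Cr2O7 reacts with 6 mol Fe^2+, so n(Fe^2+) = 0.0005676 x 6/1 = 0.003405 mol.
[Fe^2+] = 0.003405 / 0.02385 L = 0.143 M.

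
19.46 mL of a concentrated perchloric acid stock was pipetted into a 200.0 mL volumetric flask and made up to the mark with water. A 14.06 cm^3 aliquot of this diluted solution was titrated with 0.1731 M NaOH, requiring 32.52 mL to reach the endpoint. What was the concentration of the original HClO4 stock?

4.11 M

n(NaOH) = 0.1731 x 0.03252 = 0.005629 mol.
n(HClO4) in the aliquot = 0.005629 mol.
[diluted HClO4] = 0.005629 / 0.01406 = 0.4004 M.
Dilution factor = 200.0/19.46 = 10.28, so [stock] = 0.4004 x 10.28 = 4.11 M.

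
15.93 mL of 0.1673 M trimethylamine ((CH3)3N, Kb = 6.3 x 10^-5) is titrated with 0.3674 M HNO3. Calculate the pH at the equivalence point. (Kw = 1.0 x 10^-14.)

n((CH3)3N) = 0.1673 x 0.01593 = 0.002665 mol; V(HNO3) at equivalence = 0.002665/0.3674 = 0.007254 L.
At equivalence the base is fully converted to (CH3)3NH+; total volume = 0.02318 L, so [(CH3)3NH+] = 0.002665/0.02318 = 0.1150 M.
Ka((CH3)3NH+) = Kw/Kb = 1.0e-14 / 6.3 x 10^-5 = 1.59e-10.
[H^+] = sqrt(Ka x [(CH3)3NH+]) = sqrt(1.59e-10 x 0.1150) = 4.27e-6 M.
pH = -log(4.27e-6) = 5.37.

5.37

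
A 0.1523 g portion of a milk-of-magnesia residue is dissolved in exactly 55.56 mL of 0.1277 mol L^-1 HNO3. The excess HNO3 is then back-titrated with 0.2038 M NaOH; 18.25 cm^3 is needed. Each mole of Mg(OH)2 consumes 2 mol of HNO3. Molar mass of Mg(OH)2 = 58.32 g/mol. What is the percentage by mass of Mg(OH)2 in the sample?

Total n(HNO3) added = 0.1277 x 0.05556 = 0.007095 mol.
n(NaOH) used = 0.2038 x 0.01825 = 0.003719 mol, which equals the excess n(HNO3).
So n(HNO3) consumed by the sample = 0.007095 - 0.003719 = 0.003376 mol.
n(Mg(OH)2) = 0.003376 / 2 = 0.001688 mol.
mass Mg(OH)2 = 0.001688 x 58.32 = 0.09843 g, so %Mg(OH)2 = 0.09843/0.1523 x 100 = 64.6%.

64.6%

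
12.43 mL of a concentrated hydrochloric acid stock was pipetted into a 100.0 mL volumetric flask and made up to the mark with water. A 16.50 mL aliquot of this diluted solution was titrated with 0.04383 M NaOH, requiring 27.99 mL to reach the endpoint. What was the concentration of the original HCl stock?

0.598 M

n(NaOH) = 0.04383 x 0.02799 = 0.001227 mol.
n(HCl) in the aliquot = 0.001227 mol.
[diluted HCl] = 0.001227 / 0.01650 = 0.07435 M.
Dilution factor = 100.0/12.43 = 8.045, so [stock] = 0.07435 x 8.045 = 0.598 M.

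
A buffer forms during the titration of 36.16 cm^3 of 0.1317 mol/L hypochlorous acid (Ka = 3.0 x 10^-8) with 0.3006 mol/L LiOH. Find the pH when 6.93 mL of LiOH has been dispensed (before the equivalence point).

7.41

Initial n(HClO) = 0.1317 x 0.03616 = 0.004762 mol.
n(LiOH) added = 0.3006 x 0.006930 = 0.002083 mol, converting that many moles of HClO to ClO-.
Remaining n(HClO) = 0.002679 mol; n(ClO-) = 0.002083 mol.
By Henderson-Hasselbalch, pH = pKa + log([A^-]/[HA]) = 7.52 + log(0.002083/0.002679) = 7.52 + (-0.11) = 7.41.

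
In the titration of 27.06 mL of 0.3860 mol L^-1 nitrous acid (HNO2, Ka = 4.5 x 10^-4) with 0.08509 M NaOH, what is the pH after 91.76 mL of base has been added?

Initial n(HNO2) = 0.3860 x 0.02706 = 0.01045 mol.
n(NaOH) added = 0.08509 x 0.09176 = 0.007808 mol, converting that many moles of HNO2 to NO2-.
Remaining n(HNO2) = 0.002637 mol; n(NO2-) = 0.007808 mol.
By Henderson-Hasselbalch, pH = pKa + log([A^-]/[HA]) = 3.35 + log(0.007808/0.002637) = 3.35 + (+0.47) = 3.82.

3.82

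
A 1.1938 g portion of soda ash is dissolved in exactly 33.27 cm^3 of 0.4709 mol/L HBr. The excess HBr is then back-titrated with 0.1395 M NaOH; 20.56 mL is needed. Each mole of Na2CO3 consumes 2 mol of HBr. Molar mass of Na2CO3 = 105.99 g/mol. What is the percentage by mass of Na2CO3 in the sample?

56.8%

Total n(HBr) added = 0.4709 x 0.03327 = 0.01567 mol.
n(NaOH) used = 0.1395 x 0.02056 = 0.002868 mol, which equals the excess n(HBr).
So n(HBr) consumed by the sample = 0.01567 - 0.002868 = 0.01280 mol.
n(Na2CO3) = 0.01280 / 2 = 0.006399 mol.
mass Na2CO3 = 0.006399 x 105.99 = 0.6783 g, so %Na2CO3 = 0.6783/1.1938 x 100 = 56.8%.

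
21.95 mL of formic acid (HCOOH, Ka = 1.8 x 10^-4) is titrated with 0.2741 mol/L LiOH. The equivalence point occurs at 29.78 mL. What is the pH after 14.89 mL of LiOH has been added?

14.89 mL is exactly half the equivalence volume (29.78/2), i.e. the half-equivalence point.
There, n(HA) = n(A^-), so pH = pKa = -log(1.8 x 10^-4) = 3.74.

3.74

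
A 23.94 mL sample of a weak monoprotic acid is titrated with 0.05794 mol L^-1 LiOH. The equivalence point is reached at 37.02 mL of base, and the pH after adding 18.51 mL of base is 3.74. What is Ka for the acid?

1.8 x 10^-4

18.51 mL is half of the equivalence volume, so this is the half-equivalence point where [HA] = [A^-].
At half-equivalence pH = pKa, so pKa = 3.74.
Ka = 10^(-3.74) = 1.8 x 10^-4.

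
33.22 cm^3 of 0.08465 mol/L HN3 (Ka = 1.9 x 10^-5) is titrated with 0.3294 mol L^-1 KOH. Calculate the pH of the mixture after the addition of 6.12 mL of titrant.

5.12

Initial n(HN3) = 0.08465 x 0.03322 = 0.002812 mol.
n(KOH) added = 0.3294 x 0.006120 = 0.002016 mol, converting that many moles of HN3 to N3-.
Remaining n(HN3) = 0.0007961 mol; n(N3-) = 0.002016 mol.
By Henderson-Hasselbalch, pH = pKa + log([A^-]/[HA]) = 4.72 + log(0.002016/0.0007961) = 4.72 + (+0.40) = 5.12.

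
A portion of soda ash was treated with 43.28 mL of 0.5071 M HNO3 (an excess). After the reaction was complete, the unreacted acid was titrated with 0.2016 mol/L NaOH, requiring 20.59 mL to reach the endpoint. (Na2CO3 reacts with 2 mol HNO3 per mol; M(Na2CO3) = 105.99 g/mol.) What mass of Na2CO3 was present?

Total n(HNO3) added = 0.5071 x 0.04328 = 0.02195 mol.
n(NaOH) used = 0.2016 x 0.02059 = 0.004151 mol, which equals the excess n(HNO3).
So n(HNO3) consumed by the sample = 0.02195 - 0.004151 = 0.01780 mol.
n(Na2CO3) = 0.01780 / 2 = 0.008898 mol.
mass = 0.008898 mol x 105.99 g/mol = 0.943 g.

0.943 g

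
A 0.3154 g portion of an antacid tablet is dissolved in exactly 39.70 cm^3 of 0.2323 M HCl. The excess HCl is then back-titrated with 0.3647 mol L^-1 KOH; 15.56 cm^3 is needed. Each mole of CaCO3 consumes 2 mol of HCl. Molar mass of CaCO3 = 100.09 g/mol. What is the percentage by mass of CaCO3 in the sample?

56.3%

Total n(HCl) added = 0.2323 x 0.03970 = 0.009222 mol.
n(KOH) used = 0.3647 x 0.01556 = 0.005675 mol, which equals the excess n(HCl).
So n(HCl) consumed by the sample = 0.009222 - 0.005675 = 0.003548 mol.
n(CaCO3) = 0.003548 / 2 = 0.001774 mol.
mass CaCO3 = 0.001774 x 100.09 = 0.1775 g, so %CaCO3 = 0.1775/0.3154 x 100 = 56.3%.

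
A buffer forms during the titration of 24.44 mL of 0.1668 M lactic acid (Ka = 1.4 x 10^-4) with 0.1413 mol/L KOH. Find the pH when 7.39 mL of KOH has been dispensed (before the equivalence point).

Initial n(HC3H5O3) = 0.1668 x 0.02444 = 0.004077 mol.
n(KOH) added = 0.1413 x 0.007390 = 0.001044 mol, converting that many moles of HC3H5O3 to C3H5O3-.
Remaining n(HC3H5O3) = 0.003032 mol; n(C3H5O3-) = 0.001044 mol.
By Henderson-Hasselbalch, pH = pKa + log([A^-]/[HA]) = 3.85 + log(0.001044/0.003032) = 3.85 + (-0.46) = 3.39.

3.39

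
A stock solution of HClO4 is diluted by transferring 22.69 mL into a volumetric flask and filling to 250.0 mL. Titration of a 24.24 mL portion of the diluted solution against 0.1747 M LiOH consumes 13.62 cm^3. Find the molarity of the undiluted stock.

1.08 M

n(LiOH) = 0.1747 x 0.01362 = 0.002379 mol.
n(HClO4) in the aliquot = 0.002379 mol.
[diluted HClO4] = 0.002379 / 0.02424 = 0.09816 M.
Dilution factor = 250.0/22.69 = 11.02, so [stock] = 0.09816 x 11.02 = 1.08 M.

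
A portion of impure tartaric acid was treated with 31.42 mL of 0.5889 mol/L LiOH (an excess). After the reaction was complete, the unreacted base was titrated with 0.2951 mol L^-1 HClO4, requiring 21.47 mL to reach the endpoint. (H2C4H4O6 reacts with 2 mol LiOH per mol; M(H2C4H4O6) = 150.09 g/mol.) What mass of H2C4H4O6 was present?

Total n(LiOH) added = 0.5889 x 0.03142 = 0.01850 mol.
n(HClO4) used = 0.2951 x 0.02147 = 0.006336 mol, which equals the excess n(LiOH).
So n(LiOH) consumed by the sample = 0.01850 - 0.006336 = 0.01217 mol.
n(H2C4H4O6) = 0.01217 / 2 = 0.006084 mol.
mass = 0.006084 mol x 150.09 g/mol = 0.913 g.

0.913 g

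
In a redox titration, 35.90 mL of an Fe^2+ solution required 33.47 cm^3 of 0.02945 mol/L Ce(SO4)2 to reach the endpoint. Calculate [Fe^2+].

n(Ce(SO4)2) = 0.02945 x 0.03347 = 0.0009857 mol.
From the balanced equation, 1 mol Ce(SO4)2 reacts with 1 mol Fe^2+, so n(Fe^2+) = 0.0009857 x 1/1 = 0.0009857 mol.
[Fe^2+] = 0.0009857 / 0.03590 L = 0.0275 M.

0.0275 M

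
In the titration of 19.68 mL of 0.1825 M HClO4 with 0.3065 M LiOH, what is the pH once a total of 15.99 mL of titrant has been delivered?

n(acid) = 0.1825 x 0.01968 = 0.003592 mol; n(LiOH) added = 0.3065 x 0.01599 = 0.004901 mol.
Base is in excess by 0.004901 - 0.003592 = 0.001309 mol in a total volume of 0.03567 L.
[OH^-] = 0.001309/0.03567 = 0.03671 M, so pOH = 1.44 and pH = 14.00 - 1.44 = 12.56.

12.56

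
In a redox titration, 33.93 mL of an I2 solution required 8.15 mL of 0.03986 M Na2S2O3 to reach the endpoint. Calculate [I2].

0.00479 M

n(Na2S2O3) = 0.03986 x 0.008150 = 0.0003249 mol.
From the balanced equation, 2 mol Na2S2O3 reacts with 1 mol I2, so n(I2) = 0.0003249 x 1/2 = 0.0001624 mol.
[I2] = 0.0001624 / 0.03393 L = 0.00479 M.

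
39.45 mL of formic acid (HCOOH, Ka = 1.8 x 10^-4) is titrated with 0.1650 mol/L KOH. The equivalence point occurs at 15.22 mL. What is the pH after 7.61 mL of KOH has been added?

7.61 mL is exactly half the equivalence volume (15.22/2), i.e. the half-equivalence point.
There, n(HA) = n(A^-), so pH = pKa = -log(1.8 x 10^-4) = 3.74.

3.74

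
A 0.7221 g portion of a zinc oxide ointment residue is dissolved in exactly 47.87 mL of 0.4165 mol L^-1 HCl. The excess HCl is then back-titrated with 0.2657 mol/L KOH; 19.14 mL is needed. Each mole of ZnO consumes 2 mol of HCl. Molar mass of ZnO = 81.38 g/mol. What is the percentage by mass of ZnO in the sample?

Total n(HCl) added = 0.4165 x 0.04787 = 0.01994 mol.
n(KOH) used = 0.2657 x 0.01914 = 0.005085 mol, which equals the excess n(HCl).
So n(HCl) consumed by the sample = 0.01994 - 0.005085 = 0.01485 mol.
n(ZnO) = 0.01485 / 2 = 0.007426 mol.
mass ZnO = 0.007426 x 81.38 = 0.6043 g, so %ZnO = 0.6043/0.7221 x 100 = 83.7%.

83.7%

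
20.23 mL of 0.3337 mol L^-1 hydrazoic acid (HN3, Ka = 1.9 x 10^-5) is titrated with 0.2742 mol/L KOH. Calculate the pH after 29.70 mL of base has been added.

12.45

n(acid) = 0.3337 x 0.02023 = 0.006751 mol; n(KOH) added = 0.2742 x 0.02970 = 0.008144 mol.
Base is in excess by 0.008144 - 0.006751 = 0.001393 mol in a total volume of 0.04993 L.
[OH^-] = 0.001393/0.04993 = 0.02790 M, so pOH = 1.55 and pH = 14.00 - 1.55 = 12.45.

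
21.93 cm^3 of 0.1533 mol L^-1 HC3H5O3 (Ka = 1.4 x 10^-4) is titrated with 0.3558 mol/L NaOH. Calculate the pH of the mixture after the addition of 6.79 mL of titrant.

Initial n(HC3H5O3) = 0.1533 x 0.02193 = 0.003362 mol.
n(NaOH) added = 0.3558 x 0.006790 = 0.002416 mol, converting that many moles of HC3H5O3 to C3H5O3-.
Remaining n(HC3H5O3) = 0.0009460 mol; n(C3H5O3-) = 0.002416 mol.
By Henderson-Hasselbalch, pH = pKa + log([A^-]/[HA]) = 3.85 + log(0.002416/0.0009460) = 3.85 + (+0.41) = 4.26.

4.26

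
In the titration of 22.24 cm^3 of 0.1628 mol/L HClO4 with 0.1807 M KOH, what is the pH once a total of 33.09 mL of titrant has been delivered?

n(acid) = 0.1628 x 0.02224 = 0.003621 mol; n(KOH) added = 0.1807 x 0.03309 = 0.005979 mol.
Base is in excess by 0.005979 - 0.003621 = 0.002359 mol in a total volume of 0.05533 L.
[OH^-] = 0.002359/0.05533 = 0.04263 M, so pOH = 1.37 and pH = 14.00 - 1.37 = 12.63.

12.63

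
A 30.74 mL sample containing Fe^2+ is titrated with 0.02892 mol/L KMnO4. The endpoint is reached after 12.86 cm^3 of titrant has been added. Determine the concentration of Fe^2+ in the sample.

n(KMnO4) = 0.02892 x 0.01286 = 0.0003719 mol.
From the balanced equation, 1 mol KMnO4 reacts with 5 mol Fe^2+, so n(Fe^2+) = 0.0003719 x 5/1 = 0.001860 mol.
[Fe^2+] = 0.001860 / 0.03074 L = 0.0605 M.

0.0605 M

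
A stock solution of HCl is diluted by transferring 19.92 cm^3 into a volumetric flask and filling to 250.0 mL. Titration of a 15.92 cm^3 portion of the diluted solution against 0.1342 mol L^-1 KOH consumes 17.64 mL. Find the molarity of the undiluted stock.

1.87 M

n(KOH) = 0.1342 x 0.01764 = 0.002367 mol.
n(HCl) in the aliquot = 0.002367 mol.
[diluted HCl] = 0.002367 / 0.01592 = 0.1487 M.
Dilution factor = 250.0/19.92 = 12.55, so [stock] = 0.1487 x 12.55 = 1.87 M.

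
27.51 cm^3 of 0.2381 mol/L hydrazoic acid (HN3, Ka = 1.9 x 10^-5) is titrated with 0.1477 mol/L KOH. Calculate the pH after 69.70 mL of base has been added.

n(acid) = 0.2381 x 0.02751 = 0.006550 mol; n(KOH) added = 0.1477 x 0.06970 = 0.01029 mol.
Base is in excess by 0.01029 - 0.006550 = 0.003745 mol in a total volume of 0.09721 L.
[OH^-] = 0.003745/0.09721 = 0.03852 M, so pOH = 1.41 and pH = 14.00 - 1.41 = 12.59.

12.59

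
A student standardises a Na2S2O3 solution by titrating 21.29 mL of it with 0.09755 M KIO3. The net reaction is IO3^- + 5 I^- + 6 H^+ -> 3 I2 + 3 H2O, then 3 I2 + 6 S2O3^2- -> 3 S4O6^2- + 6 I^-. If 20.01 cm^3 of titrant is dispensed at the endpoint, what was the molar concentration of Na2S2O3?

0.550 M

n(KIO3) = 0.09755 x 0.02001 = 0.001952 mol.
From the balanced equation, 1 mol KIO3 reacts with 6 mol Na2S2O3, so n(Na2S2O3) = 0.001952 x 6/1 = 0.01171 mol.
[Na2S2O3] = 0.01171 / 0.02129 L = 0.550 M.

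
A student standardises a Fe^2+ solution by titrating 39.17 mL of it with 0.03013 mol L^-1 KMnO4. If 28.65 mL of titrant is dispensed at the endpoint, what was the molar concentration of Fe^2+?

0.110 M

n(KMnO4) = 0.03013 x 0.02865 = 0.0008632 mol.
From the balanced equation, 1 mol KMnO4 reacts with 5 mol Fe^2+, so n(Fe^2+) = 0.0008632 x 5/1 = 0.004316 mol.
[Fe^2+] = 0.004316 / 0.03917 L = 0.110 M.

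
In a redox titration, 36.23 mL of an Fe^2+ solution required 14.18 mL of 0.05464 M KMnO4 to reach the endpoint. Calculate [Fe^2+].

0.107 M

n(KMnO4) = 0.05464 x 0.01418 = 0.0007748 mol.
From the balanced equation, 1 mol KMnO4 reacts with 5 mol Fe^2+, so n(Fe^2+) = 0.0007748 x 5/1 = 0.003874 mol.
[Fe^2+] = 0.003874 / 0.03623 L = 0.107 M.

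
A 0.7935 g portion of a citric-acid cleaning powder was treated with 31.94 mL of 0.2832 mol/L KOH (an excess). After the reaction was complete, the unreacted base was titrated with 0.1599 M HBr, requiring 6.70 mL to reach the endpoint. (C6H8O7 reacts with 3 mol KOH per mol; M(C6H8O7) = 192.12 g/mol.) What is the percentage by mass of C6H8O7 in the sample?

Total n(KOH) added = 0.2832 x 0.03194 = 0.009045 mol.
n(HBr) used = 0.1599 x 0.006700 = 0.001071 mol, which equals the excess n(KOH).
So n(KOH) consumed by the sample = 0.009045 - 0.001071 = 0.007974 mol.
n(C6H8O7) = 0.007974 / 3 = 0.002658 mol.
mass C6H8O7 = 0.002658 x 192.12 = 0.5107 g, so %C6H8O7 = 0.5107/0.7935 x 100 = 64.4%.

64.4%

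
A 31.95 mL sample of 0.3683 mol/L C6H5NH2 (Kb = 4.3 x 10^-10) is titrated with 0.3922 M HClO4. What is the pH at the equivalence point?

2.68

n(C6H5NH2) = 0.3683 x 0.03195 = 0.01177 mol; V(HClO4) at equivalence = 0.01177/0.3922 = 0.03000 L.
At equivalence the base is fully converted to C6H5NH3+; total volume = 0.06195 L, so [C6H5NH3+] = 0.01177/0.06195 = 0.1899 M.
Ka(C6H5NH3+) = Kw/Kb = 1.0e-14 / 4.3 x 10^-10 = 2.33e-5.
[H^+] = sqrt(Ka x [C6H5NH3+]) = sqrt(2.33e-5 x 0.1899) = 0.00210 M.
pH = -log(0.00210) = 2.68.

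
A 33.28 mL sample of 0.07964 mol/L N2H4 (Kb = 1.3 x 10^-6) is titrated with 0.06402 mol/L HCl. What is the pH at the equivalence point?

n(N2H4) = 0.07964 x 0.03328 = 0.002650 mol; V(HCl) at equivalence = 0.002650/0.06402 = 0.04140 L.
At equivalence the base is fully converted to N2H5+; total volume = 0.07468 L, so [N2H5+] = 0.002650/0.07468 = 0.03549 M.
Ka(N2H5+) = Kw/Kb = 1.0e-14 / 1.3 x 10^-6 = 7.69e-9.
[H^+] = sqrt(Ka x [N2H5+]) = sqrt(7.69e-9 x 0.03549) = 1.65e-5 M.
pH = -log(1.65e-5) = 4.78.

4.78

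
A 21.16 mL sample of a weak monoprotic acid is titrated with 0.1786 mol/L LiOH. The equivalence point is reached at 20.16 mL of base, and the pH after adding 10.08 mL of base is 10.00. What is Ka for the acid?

10.08 mL is half of the equivalence volume, so this is the half-equivalence point where [HA] = [A^-].
At half-equivalence pH = pKa, so pKa = 10.00.
Ka = 10^(-10.00) = 1.0 x 10^-10.

1.0 x 10^-10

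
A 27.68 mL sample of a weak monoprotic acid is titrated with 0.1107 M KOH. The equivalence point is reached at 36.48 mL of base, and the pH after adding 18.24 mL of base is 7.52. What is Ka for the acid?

18.24 mL is half of the equivalence volume, so this is the half-equivalence point where [HA] = [A^-].
At half-equivalence pH = pKa, so pKa = 7.52.
Ka = 10^(-7.52) = 3.0 x 10^-8.

3.0 x 10^-8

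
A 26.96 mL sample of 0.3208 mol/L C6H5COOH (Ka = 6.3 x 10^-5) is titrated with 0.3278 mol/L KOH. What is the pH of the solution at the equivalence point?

8.71

n(C6H5COOH) = 0.3208 x 0.02696 = 0.008649 mol; V(KOH) at equivalence = 0.008649/0.3278 = 0.02638 L.
At equivalence all the acid is converted to C6H5COO-; total volume = 0.02696 + 0.02638 = 0.05334 L, so [C6H5COO-] = 0.008649/0.05334 = 0.1621 M.
Kb = Kw/Ka = 1.0e-14 / 6.3 x 10^-5 = 1.59e-10.
[OH^-] = sqrt(Kb x [C6H5COO-]) = sqrt(1.59e-10 x 0.1621) = 5.07e-6 M.
pOH = 5.29, so pH = 14.00 - 5.29 = 8.71.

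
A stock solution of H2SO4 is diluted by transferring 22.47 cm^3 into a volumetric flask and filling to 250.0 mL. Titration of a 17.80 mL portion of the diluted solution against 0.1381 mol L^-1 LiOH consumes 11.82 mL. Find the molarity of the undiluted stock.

n(LiOH) = 0.1381 x 0.01182 = 0.001632 mol.
n(H2SO4) in the aliquot = 0.001632 x 1/2 = 0.0008162 mol.
[diluted H2SO4] = 0.0008162 / 0.01780 = 0.04585 M.
Dilution factor = 250.0/22.47 = 11.13, so [stock] = 0.04585 x 11.13 = 0.510 M.

0.510 M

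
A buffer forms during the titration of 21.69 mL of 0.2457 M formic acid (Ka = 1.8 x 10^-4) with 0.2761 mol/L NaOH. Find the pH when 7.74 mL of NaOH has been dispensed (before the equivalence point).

3.57

Initial n(HCOOH) = 0.2457 x 0.02169 = 0.005329 mol.
n(NaOH) added = 0.2761 x 0.007740 = 0.002137 mol, converting that many moles of HCOOH to HCOO-.
Remaining n(HCOOH) = 0.003192 mol; n(HCOO-) = 0.002137 mol.
By Henderson-Hasselbalch, pH = pKa + log([A^-]/[HA]) = 3.74 + log(0.002137/0.003192) = 3.74 + (-0.17) = 3.57.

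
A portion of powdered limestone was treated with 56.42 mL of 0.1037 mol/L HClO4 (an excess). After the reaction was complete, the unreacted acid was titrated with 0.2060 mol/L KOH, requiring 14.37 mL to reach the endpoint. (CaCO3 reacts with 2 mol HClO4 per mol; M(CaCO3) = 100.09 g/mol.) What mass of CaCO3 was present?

0.145 g

Total n(HClO4) added = 0.1037 x 0.05642 = 0.005851 mol.
n(KOH) used = 0.2060 x 0.01437 = 0.002960 mol, which equals the excess n(HClO4).
So n(HClO4) consumed by the sample = 0.005851 - 0.002960 = 0.002891 mol.
n(CaCO3) = 0.002891 / 2 = 0.001445 mol.
mass = 0.001445 mol x 100.09 g/mol = 0.145 g.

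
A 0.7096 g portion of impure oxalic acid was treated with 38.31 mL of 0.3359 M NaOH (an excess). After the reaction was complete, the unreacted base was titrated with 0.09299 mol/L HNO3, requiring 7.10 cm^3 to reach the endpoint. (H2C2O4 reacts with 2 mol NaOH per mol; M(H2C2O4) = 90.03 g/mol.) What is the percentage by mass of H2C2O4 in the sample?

Total n(NaOH) added = 0.3359 x 0.03831 = 0.01287 mol.
n(HNO3) used = 0.09299 x 0.007100 = 0.0006602 mol, which equals the excess n(NaOH).
So n(NaOH) consumed by the sample = 0.01287 - 0.0006602 = 0.01221 mol.
n(H2C2O4) = 0.01221 / 2 = 0.006104 mol.
mass H2C2O4 = 0.006104 x 90.03 = 0.5495 g, so %H2C2O4 = 0.5495/0.7096 x 100 = 77.4%.

77.4%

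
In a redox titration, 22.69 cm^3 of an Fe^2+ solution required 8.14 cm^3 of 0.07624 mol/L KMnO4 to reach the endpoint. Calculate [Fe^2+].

n(KMnO4) = 0.07624 x 0.008140 = 0.0006206 mol.
From the balanced equation, 1 mol KMnO4 reacts with 5 mol Fe^2+, so n(Fe^2+) = 0.0006206 x 5/1 = 0.003103 mol.
[Fe^2+] = 0.003103 / 0.02269 L = 0.137 M.

0.137 M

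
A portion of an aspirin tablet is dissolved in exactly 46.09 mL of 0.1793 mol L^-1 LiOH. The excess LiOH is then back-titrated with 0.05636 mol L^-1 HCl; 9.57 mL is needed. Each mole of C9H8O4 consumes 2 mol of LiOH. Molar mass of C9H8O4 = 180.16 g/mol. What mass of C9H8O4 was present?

Total n(LiOH) added = 0.1793 x 0.04609 = 0.008264 mol.
n(HCl) used = 0.05636 x 0.009570 = 0.0005394 mol, which equals the excess n(LiOH).
So n(LiOH) consumed by the sample = 0.008264 - 0.0005394 = 0.007725 mol.
n(C9H8O4) = 0.007725 / 2 = 0.003862 mol.
mass = 0.003862 mol x 180.16 g/mol = 0.696 g.

0.696 g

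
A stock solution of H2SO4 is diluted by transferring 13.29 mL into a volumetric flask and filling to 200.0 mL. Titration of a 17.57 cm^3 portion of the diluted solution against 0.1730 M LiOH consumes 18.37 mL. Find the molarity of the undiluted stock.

n(LiOH) = 0.1730 x 0.01837 = 0.003178 mol.
n(H2SO4) in the aliquot = 0.003178 x 1/2 = 0.001589 mol.
[diluted H2SO4] = 0.001589 / 0.01757 = 0.09044 M.
Dilution factor = 200.0/13.29 = 15.05, so [stock] = 0.09044 x 15.05 = 1.36 M.

1.36 M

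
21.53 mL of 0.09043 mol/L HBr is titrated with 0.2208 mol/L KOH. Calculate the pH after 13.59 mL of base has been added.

12.48

n(acid) = 0.09043 x 0.02153 = 0.001947 mol; n(KOH) added = 0.2208 x 0.01359 = 0.003001 mol.
Base is in excess by 0.003001 - 0.001947 = 0.001054 mol in a total volume of 0.03512 L.
[OH^-] = 0.001054/0.03512 = 0.03000 M, so pOH = 1.52 and pH = 14.00 - 1.52 = 12.48.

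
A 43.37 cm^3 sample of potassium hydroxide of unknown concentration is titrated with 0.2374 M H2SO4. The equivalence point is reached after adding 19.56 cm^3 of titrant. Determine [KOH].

n(H2SO4) delivered = 0.2374 x 0.01956 = 0.004644 mol.
The reaction is 2 KOH + 1 H2SO4, so n(KOH) = 0.004644 x 2/1 = 0.009287 mol.
[KOH] = 0.009287 mol / 0.04337 L = 0.214 M.

0.214 M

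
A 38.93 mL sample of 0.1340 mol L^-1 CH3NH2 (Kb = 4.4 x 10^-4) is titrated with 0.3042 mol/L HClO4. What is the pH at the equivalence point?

5.84

n(CH3NH2) = 0.1340 x 0.03893 = 0.005217 mol; V(HClO4) at equivalence = 0.005217/0.3042 = 0.01715 L.
At equivalence the base is fully converted to CH3NH3+; total volume = 0.05608 L, so [CH3NH3+] = 0.005217/0.05608 = 0.09302 M.
Ka(CH3NH3+) = Kw/Kb = 1.0e-14 / 4.4 x 10^-4 = 2.27e-11.
[H^+] = sqrt(Ka x [CH3NH3+]) = sqrt(2.27e-11 x 0.09302) = 1.45e-6 M.
pH = -log(1.45e-6) = 5.84.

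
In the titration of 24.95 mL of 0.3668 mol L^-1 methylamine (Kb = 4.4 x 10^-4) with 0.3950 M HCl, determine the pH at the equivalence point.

n(CH3NH2) = 0.3668 x 0.02495 = 0.009152 mol; V(HCl) at equivalence = 0.009152/0.3950 = 0.02317 L.
At equivalence the base is fully converted to CH3NH3+; total volume = 0.04812 L, so [CH3NH3+] = 0.009152/0.04812 = 0.1902 M.
Ka(CH3NH3+) = Kw/Kb = 1.0e-14 / 4.4 x 10^-4 = 2.27e-11.
[H^+] = sqrt(Ka x [CH3NH3+]) = sqrt(2.27e-11 x 0.1902) = 2.08e-6 M.
pH = -log(2.08e-6) = 5.68.

5.68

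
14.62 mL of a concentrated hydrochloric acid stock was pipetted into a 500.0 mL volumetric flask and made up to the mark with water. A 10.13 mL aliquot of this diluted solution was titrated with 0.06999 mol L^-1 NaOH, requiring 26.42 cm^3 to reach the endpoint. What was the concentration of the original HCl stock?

n(NaOH) = 0.06999 x 0.02642 = 0.001849 mol.
n(HCl) in the aliquot = 0.001849 mol.
[diluted HCl] = 0.001849 / 0.01013 = 0.1825 M.
Dilution factor = 500.0/14.62 = 34.20, so [stock] = 0.1825 x 34.20 = 6.24 M.

6.24 M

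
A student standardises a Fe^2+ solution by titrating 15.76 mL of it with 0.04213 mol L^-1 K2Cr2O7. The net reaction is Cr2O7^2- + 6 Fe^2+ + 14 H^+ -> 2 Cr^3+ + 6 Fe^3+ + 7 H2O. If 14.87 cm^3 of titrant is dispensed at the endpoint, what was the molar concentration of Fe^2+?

0.239 M

n(K2Cr2O7) = 0.04213 x 0.01487 = 0.0006265 mol.
From the balanced equation, 1 mol K2Cr2O7 reacts with 6 mol Fe^2+, so n(Fe^2+) = 0.0006265 x 6/1 = 0.003759 mol.
[Fe^2+] = 0.003759 / 0.01576 L = 0.239 M.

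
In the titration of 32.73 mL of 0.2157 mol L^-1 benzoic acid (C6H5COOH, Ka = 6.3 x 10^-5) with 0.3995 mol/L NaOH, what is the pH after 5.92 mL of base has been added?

3.90

Initial n(C6H5COOH) = 0.2157 x 0.03273 = 0.007060 mol.
n(NaOH) added = 0.3995 x 0.005920 = 0.002365 mol, converting that many moles of C6H5COOH to C6H5COO-.
Remaining n(C6H5COOH) = 0.004695 mol; n(C6H5COO-) = 0.002365 mol.
By Henderson-Hasselbalch, pH = pKa + log([A^-]/[HA]) = 4.20 + log(0.002365/0.004695) = 4.20 + (-0.30) = 3.90.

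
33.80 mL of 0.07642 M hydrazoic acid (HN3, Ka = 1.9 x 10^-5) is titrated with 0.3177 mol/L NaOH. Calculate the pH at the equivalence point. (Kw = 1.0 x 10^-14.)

8.76

n(HN3) = 0.07642 x 0.03380 = 0.002583 mol; V(NaOH) at equivalence = 0.002583/0.3177 = 0.008130 L.
At equivalence all the acid is converted to N3-; total volume = 0.03380 + 0.008130 = 0.04193 L, so [N3-] = 0.002583/0.04193 = 0.06160 M.
Kb = Kw/Ka = 1.0e-14 / 1.9 x 10^-5 = 5.26e-10.
[OH^-] = sqrt(Kb x [N3-]) = sqrt(5.26e-10 x 0.06160) = 5.69e-6 M.
pOH = 5.24, so pH = 14.00 - 5.24 = 8.76.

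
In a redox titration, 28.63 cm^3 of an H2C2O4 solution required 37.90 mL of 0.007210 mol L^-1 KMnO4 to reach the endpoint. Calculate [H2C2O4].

0.0239 M

n(KMnO4) = 0.007210 x 0.03790 = 0.0002733 mol.
From the balanced equation, 2 mol KMnO4 reacts with 5 mol H2C2O4, so n(H2C2O4) = 0.0002733 x 5/2 = 0.0006831 mol.
[H2C2O4] = 0.0006831 / 0.02863 L = 0.0239 M.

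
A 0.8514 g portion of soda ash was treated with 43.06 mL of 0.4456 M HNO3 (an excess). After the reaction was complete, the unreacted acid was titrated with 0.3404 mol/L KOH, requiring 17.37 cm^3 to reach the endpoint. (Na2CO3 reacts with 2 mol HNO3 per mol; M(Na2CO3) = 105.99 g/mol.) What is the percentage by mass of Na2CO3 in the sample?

Total n(HNO3) added = 0.4456 x 0.04306 = 0.01919 mol.
n(KOH) used = 0.3404 x 0.01737 = 0.005913 mol, which equals the excess n(HNO3).
So n(HNO3) consumed by the sample = 0.01919 - 0.005913 = 0.01327 mol.
n(Na2CO3) = 0.01327 / 2 = 0.006637 mol.
mass Na2CO3 = 0.006637 x 105.99 = 0.7035 g, so %Na2CO3 = 0.7035/0.8514 x 100 = 82.6%.

82.6%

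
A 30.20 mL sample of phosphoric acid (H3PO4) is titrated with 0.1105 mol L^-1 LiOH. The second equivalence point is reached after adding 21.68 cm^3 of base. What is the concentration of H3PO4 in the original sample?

n(LiOH) = 0.1105 x 0.02168 = 0.002396 mol.
At the second equivalence point, 2 mol OH^- react per mol H3PO4, so n(H3PO4) = 0.002396 / 2 = 0.001198 mol.
[H3PO4] = 0.001198 / 0.03020 L = 0.0397 M.

0.0397 M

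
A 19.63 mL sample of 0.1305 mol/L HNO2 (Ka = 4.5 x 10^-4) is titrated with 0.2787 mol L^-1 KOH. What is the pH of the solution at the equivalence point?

n(HNO2) = 0.1305 x 0.01963 = 0.002562 mol; V(KOH) at equivalence = 0.002562/0.2787 = 0.009192 L.
At equivalence all the acid is converted to NO2-; total volume = 0.01963 + 0.009192 = 0.02882 L, so [NO2-] = 0.002562/0.02882 = 0.08888 M.
Kb = Kw/Ka = 1.0e-14 / 4.5 x 10^-4 = 2.22e-11.
[OH^-] = sqrt(Kb x [NO2-]) = sqrt(2.22e-11 x 0.08888) = 1.41e-6 M.
pOH = 5.85, so pH = 14.00 - 5.85 = 8.15.

8.15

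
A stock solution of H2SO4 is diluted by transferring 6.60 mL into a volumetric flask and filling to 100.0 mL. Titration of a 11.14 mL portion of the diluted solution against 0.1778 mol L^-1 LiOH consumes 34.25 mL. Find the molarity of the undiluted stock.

n(LiOH) = 0.1778 x 0.03425 = 0.006090 mol.
n(H2SO4) in the aliquot = 0.006090 x 1/2 = 0.003045 mol.
[diluted H2SO4] = 0.003045 / 0.01114 = 0.2733 M.
Dilution factor = 100.0/6.600 = 15.15, so [stock] = 0.2733 x 15.15 = 4.14 M.

4.14 M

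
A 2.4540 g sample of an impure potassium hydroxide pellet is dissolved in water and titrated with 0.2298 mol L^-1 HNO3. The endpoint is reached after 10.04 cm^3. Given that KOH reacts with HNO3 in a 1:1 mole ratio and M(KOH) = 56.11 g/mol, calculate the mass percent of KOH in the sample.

n(HNO3) = 0.2298 x 0.01004 = 0.002307 mol.
n(KOH) = 0.002307 / 1 = 0.002307 mol.
mass of KOH = 0.002307 x 56.11 = 0.1295 g.
% purity = 0.1295 / 2.4540 x 100 = 5.28%.

5.28%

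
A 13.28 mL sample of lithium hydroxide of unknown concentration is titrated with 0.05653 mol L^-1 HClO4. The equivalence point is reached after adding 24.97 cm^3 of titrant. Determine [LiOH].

0.106 M

n(HClO4) delivered = 0.05653 x 0.02497 = 0.001412 mol.
For a 1:1 reaction, n(LiOH) = 0.001412 mol.
[LiOH] = 0.001412 mol / 0.01328 L = 0.106 M.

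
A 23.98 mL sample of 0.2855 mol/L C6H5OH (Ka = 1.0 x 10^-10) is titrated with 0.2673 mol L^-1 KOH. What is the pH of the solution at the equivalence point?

11.57

n(C6H5OH) = 0.2855 x 0.02398 = 0.006846 mol; V(KOH) at equivalence = 0.006846/0.2673 = 0.02561 L.
At equivalence all the acid is converted to C6H5O-; total volume = 0.02398 + 0.02561 = 0.04959 L, so [C6H5O-] = 0.006846/0.04959 = 0.1381 M.
Kb = Kw/Ka = 1.0e-14 / 1.0 x 10^-10 = 0.000100.
[OH^-] = sqrt(Kb x [C6H5O-]) = sqrt(0.000100 x 0.1381) = 0.00372 M.
pOH = 2.43, so pH = 14.00 - 2.43 = 11.57.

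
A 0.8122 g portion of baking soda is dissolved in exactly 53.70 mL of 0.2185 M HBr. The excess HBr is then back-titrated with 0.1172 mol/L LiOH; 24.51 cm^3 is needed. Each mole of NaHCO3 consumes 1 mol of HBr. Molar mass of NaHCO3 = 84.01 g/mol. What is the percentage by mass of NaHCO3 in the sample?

91.7%

Total n(HBr) added = 0.2185 x 0.05370 = 0.01173 mol.
n(LiOH) used = 0.1172 x 0.02451 = 0.002873 mol, which equals the excess n(HBr).
So n(HBr) consumed by the sample = 0.01173 - 0.002873 = 0.008861 mol.
n(NaHCO3) = 0.008861 / 1 = 0.008861 mol.
mass NaHCO3 = 0.008861 x 84.01 = 0.7444 g, so %NaHCO3 = 0.7444/0.8122 x 100 = 91.7%.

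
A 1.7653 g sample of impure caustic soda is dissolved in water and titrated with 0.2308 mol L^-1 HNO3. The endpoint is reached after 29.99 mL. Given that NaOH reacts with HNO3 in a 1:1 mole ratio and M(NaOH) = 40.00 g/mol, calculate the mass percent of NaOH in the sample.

15.7%

n(HNO3) = 0.2308 x 0.02999 = 0.006922 mol.
n(NaOH) = 0.006922 / 1 = 0.006922 mol.
mass of NaOH = 0.006922 x 40.00 = 0.2769 g.
% purity = 0.2769 / 1.7653 x 100 = 15.7%.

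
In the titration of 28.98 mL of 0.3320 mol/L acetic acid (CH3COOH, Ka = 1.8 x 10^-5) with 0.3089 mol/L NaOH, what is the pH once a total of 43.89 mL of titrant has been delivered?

n(acid) = 0.3320 x 0.02898 = 0.009621 mol; n(NaOH) added = 0.3089 x 0.04389 = 0.01356 mol.
Base is in excess by 0.01356 - 0.009621 = 0.003936 mol in a total volume of 0.07287 L.
[OH^-] = 0.003936/0.07287 = 0.05402 M, so pOH = 1.27 and pH = 14.00 - 1.27 = 12.73.

12.73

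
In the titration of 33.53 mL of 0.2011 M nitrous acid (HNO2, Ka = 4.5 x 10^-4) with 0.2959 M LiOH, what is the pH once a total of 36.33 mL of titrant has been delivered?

n(acid) = 0.2011 x 0.03353 = 0.006743 mol; n(LiOH) added = 0.2959 x 0.03633 = 0.01075 mol.
Base is in excess by 0.01075 - 0.006743 = 0.004007 mol in a total volume of 0.06986 L.
[OH^-] = 0.004007/0.06986 = 0.05736 M, so pOH = 1.24 and pH = 14.00 - 1.24 = 12.76.

12.76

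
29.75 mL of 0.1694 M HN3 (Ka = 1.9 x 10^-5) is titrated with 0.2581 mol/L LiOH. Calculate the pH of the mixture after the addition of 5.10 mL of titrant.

4.27

Initial n(HN3) = 0.1694 x 0.02975 = 0.005040 mol.
n(LiOH) added = 0.2581 x 0.005100 = 0.001316 mol, converting that many moles of HN3 to N3-.
Remaining n(HN3) = 0.003723 mol; n(N3-) = 0.001316 mol.
By Henderson-Hasselbalch, pH = pKa + log([A^-]/[HA]) = 4.72 + log(0.001316/0.003723) = 4.72 + (-0.45) = 4.27.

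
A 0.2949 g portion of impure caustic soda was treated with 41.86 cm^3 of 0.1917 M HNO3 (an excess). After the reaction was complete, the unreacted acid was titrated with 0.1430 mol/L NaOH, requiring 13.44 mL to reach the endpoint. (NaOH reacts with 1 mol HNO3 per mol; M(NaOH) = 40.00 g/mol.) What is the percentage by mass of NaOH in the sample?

82.8%

Total n(HNO3) added = 0.1917 x 0.04186 = 0.008025 mol.
n(NaOH) used = 0.1430 x 0.01344 = 0.001922 mol, which equals the excess n(HNO3).
So n(HNO3) consumed by the sample = 0.008025 - 0.001922 = 0.006103 mol.
n(NaOH) = 0.006103 / 1 = 0.006103 mol.
mass NaOH = 0.006103 x 40.00 = 0.2441 g, so %NaOH = 0.2441/0.2949 x 100 = 82.8%.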